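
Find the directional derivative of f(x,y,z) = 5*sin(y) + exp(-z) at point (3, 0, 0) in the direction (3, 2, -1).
11*sqrt(14)/14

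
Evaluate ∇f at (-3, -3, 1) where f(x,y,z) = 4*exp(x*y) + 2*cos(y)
(-12*exp(9), -12*exp(9) + 2*sin(3), 0)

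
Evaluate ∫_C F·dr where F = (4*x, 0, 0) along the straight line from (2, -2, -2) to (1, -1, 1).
-6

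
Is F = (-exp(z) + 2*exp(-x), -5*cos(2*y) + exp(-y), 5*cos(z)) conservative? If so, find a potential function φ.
No, ∇×F = (0, -exp(z), 0) ≠ 0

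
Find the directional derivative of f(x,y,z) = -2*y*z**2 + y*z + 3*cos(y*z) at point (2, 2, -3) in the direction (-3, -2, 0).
6*sqrt(13)*(3*sin(6) + 7)/13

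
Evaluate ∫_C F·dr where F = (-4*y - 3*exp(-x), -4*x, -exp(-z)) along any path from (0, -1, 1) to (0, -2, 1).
0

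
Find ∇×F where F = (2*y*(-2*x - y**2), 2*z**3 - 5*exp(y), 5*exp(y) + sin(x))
(-6*z**2 + 5*exp(y), -cos(x), 4*x + 6*y**2)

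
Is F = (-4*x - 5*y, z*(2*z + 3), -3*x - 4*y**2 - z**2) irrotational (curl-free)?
No, ∇×F = (-8*y - 4*z - 3, 3, 5)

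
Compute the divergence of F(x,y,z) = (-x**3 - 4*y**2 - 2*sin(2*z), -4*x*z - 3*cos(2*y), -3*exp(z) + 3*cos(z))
-3*x**2 - 3*exp(z) + 6*sin(2*y) - 3*sin(z)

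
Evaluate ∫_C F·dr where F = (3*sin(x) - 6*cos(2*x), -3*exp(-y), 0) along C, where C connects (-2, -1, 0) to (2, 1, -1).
-3*E + 3*exp(-1) - 6*sin(4)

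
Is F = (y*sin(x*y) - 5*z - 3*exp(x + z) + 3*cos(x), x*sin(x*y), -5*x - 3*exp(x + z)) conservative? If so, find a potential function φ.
Yes, F is conservative. φ = -5*x*z - 3*exp(x + z) + 3*sin(x) - cos(x*y)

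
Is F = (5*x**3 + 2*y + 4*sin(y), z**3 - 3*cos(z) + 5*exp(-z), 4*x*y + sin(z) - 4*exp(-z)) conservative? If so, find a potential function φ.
No, ∇×F = (4*x - 3*z**2 - 3*sin(z) + 5*exp(-z), -4*y, -4*cos(y) - 2) ≠ 0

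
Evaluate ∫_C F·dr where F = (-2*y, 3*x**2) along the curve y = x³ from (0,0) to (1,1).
13/10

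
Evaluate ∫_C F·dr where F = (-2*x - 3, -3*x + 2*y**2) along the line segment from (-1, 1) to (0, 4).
89/2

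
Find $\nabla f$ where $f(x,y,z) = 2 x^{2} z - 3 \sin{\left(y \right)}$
(4*x*z, -3*cos(y), 2*x**2)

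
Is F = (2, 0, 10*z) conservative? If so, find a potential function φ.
Yes, F is conservative. φ = 2*x + 5*z**2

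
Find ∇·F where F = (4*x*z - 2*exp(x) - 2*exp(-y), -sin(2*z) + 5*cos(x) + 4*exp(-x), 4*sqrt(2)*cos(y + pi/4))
4*z - 2*exp(x)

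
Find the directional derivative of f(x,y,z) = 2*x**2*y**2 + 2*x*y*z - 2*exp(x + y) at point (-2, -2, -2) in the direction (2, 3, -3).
sqrt(22)*(-72*exp(4) - 5)*exp(-4)/11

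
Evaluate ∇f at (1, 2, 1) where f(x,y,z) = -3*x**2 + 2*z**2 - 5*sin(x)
(-6 - 5*cos(1), 0, 4)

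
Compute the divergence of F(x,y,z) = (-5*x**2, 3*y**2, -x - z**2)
-10*x + 6*y - 2*z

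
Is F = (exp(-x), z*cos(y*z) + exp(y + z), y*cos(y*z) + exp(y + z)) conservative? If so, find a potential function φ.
Yes, F is conservative. φ = exp(y + z) + sin(y*z) - exp(-x)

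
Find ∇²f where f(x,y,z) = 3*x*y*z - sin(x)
sin(x)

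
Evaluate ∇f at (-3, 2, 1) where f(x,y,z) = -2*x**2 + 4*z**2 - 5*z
(12, 0, 3)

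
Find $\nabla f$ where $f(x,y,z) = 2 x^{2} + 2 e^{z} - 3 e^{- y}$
(4*x, 3*exp(-y), 2*exp(z))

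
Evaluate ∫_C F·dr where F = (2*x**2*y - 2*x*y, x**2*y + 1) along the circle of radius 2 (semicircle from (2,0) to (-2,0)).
-4*pi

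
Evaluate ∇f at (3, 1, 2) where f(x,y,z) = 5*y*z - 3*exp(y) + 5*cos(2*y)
(0, -10*sin(2) - 3*E + 10, 5)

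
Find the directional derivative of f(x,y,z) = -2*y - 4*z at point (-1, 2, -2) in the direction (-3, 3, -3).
2*sqrt(3)/3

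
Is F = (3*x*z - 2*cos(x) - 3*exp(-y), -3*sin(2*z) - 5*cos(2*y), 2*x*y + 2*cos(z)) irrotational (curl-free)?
No, ∇×F = (2*x + 6*cos(2*z), 3*x - 2*y, -3*exp(-y))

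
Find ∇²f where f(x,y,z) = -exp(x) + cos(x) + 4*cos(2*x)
-exp(x) - cos(x) - 16*cos(2*x)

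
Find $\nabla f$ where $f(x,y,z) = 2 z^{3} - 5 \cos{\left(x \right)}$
(5*sin(x), 0, 6*z**2)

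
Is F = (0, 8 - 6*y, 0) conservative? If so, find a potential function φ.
Yes, F is conservative. φ = y*(8 - 3*y)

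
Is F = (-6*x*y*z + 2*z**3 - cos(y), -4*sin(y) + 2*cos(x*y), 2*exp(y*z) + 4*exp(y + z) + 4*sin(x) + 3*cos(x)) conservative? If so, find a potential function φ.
No, ∇×F = (2*z*exp(y*z) + 4*exp(y + z), -6*x*y + 6*z**2 + 3*sin(x) - 4*cos(x), 6*x*z - 2*y*sin(x*y) - sin(y)) ≠ 0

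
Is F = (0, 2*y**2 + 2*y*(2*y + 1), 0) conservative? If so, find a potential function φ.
Yes, F is conservative. φ = y**2*(2*y + 1)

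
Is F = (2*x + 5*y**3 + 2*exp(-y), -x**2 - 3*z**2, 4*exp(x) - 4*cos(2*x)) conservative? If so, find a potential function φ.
No, ∇×F = (6*z, -4*exp(x) - 8*sin(2*x), -2*x - 15*y**2 + 2*exp(-y)) ≠ 0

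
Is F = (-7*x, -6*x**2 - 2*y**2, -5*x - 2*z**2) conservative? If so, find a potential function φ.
No, ∇×F = (0, 5, -12*x) ≠ 0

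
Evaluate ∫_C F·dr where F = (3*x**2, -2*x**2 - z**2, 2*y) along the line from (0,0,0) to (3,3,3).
9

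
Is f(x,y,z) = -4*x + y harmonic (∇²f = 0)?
Yes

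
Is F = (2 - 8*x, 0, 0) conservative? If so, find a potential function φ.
Yes, F is conservative. φ = 2*x*(1 - 2*x)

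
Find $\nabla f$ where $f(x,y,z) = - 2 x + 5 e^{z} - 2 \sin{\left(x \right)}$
(-2*cos(x) - 2, 0, 5*exp(z))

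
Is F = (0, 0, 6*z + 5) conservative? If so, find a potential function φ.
Yes, F is conservative. φ = z*(3*z + 5)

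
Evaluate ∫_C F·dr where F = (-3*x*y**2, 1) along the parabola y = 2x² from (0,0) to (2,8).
-120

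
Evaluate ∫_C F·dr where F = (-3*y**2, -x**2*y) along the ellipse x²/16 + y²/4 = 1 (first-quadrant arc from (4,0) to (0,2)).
16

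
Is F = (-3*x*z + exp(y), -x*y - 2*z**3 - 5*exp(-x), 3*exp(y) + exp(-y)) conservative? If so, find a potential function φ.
No, ∇×F = (6*z**2 + 3*exp(y) - exp(-y), -3*x, -y - exp(y) + 5*exp(-x)) ≠ 0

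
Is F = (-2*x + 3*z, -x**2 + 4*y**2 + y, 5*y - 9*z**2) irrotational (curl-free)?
No, ∇×F = (5, 3, -2*x)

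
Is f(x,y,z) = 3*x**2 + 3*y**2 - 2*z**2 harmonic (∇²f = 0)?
No, ∇²f = 8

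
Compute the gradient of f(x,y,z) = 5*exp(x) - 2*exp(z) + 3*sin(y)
(5*exp(x), 3*cos(y), -2*exp(z))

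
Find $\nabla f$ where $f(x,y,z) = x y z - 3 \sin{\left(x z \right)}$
(z*(y - 3*cos(x*z)), x*z, x*(y - 3*cos(x*z)))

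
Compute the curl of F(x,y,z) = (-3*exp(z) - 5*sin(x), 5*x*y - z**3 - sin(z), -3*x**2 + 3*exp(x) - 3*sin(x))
(3*z**2 + cos(z), 6*x - 3*exp(x) - 3*exp(z) + 3*cos(x), 5*y)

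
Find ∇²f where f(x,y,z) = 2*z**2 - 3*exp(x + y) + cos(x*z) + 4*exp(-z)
-x**2*cos(x*z) - z**2*cos(x*z) - 6*exp(x + y) + 4 + 4*exp(-z)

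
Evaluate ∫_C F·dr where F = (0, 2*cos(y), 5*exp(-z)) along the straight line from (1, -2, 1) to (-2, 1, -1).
-5*E + 2*sin(1) + 2*sin(2) + 5*exp(-1)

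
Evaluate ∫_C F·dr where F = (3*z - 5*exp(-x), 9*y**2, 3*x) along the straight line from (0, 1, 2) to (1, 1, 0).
-5 + 5*exp(-1)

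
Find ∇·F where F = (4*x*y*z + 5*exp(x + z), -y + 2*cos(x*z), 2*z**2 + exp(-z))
4*y*z + 4*z + 5*exp(x + z) - 1 - exp(-z)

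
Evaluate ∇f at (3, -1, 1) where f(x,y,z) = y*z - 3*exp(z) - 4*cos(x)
(4*sin(3), 1, -3*E - 1)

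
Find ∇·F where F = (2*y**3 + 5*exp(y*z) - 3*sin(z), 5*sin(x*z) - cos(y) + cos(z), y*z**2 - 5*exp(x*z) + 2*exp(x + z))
-5*x*exp(x*z) + 2*y*z + 2*exp(x + z) + sin(y)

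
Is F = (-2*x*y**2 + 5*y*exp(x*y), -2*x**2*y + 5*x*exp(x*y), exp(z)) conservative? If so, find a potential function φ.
Yes, F is conservative. φ = -x**2*y**2 + exp(z) + 5*exp(x*y)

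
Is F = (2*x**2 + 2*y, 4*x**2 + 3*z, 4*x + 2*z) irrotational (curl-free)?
No, ∇×F = (-3, -4, 8*x - 2)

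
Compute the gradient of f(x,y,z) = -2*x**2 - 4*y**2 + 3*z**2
(-4*x, -8*y, 6*z)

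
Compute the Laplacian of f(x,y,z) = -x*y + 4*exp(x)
4*exp(x)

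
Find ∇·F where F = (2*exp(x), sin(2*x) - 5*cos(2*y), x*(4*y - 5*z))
-5*x + 2*exp(x) + 10*sin(2*y)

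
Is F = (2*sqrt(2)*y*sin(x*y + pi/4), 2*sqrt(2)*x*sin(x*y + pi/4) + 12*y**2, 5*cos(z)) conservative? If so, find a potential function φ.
Yes, F is conservative. φ = 4*y**3 + 5*sin(z) - 2*sqrt(2)*cos(x*y + pi/4)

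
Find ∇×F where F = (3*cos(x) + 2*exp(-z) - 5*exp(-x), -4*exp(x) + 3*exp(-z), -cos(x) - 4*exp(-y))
(3*exp(-z) + 4*exp(-y), -sin(x) - 2*exp(-z), -4*exp(x))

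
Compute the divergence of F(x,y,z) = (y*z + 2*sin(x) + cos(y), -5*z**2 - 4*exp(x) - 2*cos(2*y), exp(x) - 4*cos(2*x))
4*sin(2*y) + 2*cos(x)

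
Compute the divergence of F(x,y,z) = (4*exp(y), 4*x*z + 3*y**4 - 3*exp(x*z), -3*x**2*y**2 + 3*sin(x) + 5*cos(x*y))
12*y**3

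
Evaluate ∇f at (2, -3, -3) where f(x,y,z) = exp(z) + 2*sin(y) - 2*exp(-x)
(2*exp(-2), 2*cos(3), exp(-3))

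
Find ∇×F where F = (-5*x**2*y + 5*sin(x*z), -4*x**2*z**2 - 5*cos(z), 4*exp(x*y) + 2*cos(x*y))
(8*x**2*z + 4*x*exp(x*y) - 2*x*sin(x*y) - 5*sin(z), 5*x*cos(x*z) - 4*y*exp(x*y) + 2*y*sin(x*y), x*(5*x - 8*z**2))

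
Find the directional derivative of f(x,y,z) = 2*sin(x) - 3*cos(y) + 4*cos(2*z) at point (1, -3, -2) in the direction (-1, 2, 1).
sqrt(6)*(4*sin(4) - cos(1) - 3*sin(3))/3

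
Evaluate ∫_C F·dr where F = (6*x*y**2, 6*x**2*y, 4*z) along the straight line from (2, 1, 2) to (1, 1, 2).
-9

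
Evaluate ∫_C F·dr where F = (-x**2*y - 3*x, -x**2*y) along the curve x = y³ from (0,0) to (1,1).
-77/40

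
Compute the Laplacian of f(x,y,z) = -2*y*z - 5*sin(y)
5*sin(y)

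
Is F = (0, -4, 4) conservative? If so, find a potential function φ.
Yes, F is conservative. φ = -4*y + 4*z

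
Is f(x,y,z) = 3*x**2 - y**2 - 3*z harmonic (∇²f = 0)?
No, ∇²f = 4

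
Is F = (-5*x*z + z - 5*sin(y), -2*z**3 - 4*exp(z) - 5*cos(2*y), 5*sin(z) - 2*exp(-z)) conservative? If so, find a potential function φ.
No, ∇×F = (6*z**2 + 4*exp(z), 1 - 5*x, 5*cos(y)) ≠ 0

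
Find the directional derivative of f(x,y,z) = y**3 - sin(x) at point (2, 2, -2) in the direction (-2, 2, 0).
sqrt(2)*(cos(2) + 12)/2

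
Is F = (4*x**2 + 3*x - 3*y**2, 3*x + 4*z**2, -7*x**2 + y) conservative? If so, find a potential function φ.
No, ∇×F = (1 - 8*z, 14*x, 6*y + 3) ≠ 0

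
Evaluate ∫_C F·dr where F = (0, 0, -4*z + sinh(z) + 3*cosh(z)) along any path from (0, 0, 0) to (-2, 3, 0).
0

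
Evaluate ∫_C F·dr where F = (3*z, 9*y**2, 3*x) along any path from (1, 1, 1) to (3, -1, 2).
9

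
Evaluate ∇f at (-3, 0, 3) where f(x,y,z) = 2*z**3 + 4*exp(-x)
(-4*exp(3), 0, 54)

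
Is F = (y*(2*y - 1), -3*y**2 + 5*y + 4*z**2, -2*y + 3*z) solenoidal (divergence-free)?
No, ∇·F = 8 - 6*y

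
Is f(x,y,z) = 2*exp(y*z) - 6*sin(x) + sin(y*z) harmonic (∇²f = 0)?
No, ∇²f = y**2*(2*exp(y*z) - sin(y*z)) + z**2*(2*exp(y*z) - sin(y*z)) + 6*sin(x)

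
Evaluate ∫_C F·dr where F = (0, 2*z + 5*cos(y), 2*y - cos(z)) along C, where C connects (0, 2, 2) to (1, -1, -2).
-5*sin(1) - 4 - 3*sin(2)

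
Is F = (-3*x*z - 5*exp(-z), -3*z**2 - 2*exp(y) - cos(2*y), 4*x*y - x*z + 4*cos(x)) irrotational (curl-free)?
No, ∇×F = (4*x + 6*z, -3*x - 4*y + z + 4*sin(x) + 5*exp(-z), 0)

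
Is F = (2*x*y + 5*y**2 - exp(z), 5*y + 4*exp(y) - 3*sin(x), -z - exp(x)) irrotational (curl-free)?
No, ∇×F = (0, exp(x) - exp(z), -2*x - 10*y - 3*cos(x))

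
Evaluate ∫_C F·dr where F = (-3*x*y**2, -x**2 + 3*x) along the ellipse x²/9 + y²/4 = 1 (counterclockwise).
18*pi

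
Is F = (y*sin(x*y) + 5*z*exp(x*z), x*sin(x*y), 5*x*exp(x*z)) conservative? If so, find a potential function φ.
Yes, F is conservative. φ = 5*exp(x*z) - cos(x*y)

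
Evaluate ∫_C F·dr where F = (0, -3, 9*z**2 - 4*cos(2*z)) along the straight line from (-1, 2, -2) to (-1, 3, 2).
45 - 4*sin(4)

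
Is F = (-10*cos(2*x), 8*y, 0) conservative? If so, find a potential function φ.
Yes, F is conservative. φ = 4*y**2 - 5*sin(2*x)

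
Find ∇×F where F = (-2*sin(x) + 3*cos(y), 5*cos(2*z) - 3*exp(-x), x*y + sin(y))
(x + 10*sin(2*z) + cos(y), -y, 3*sin(y) + 3*exp(-x))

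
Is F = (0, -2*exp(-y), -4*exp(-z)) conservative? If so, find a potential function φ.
Yes, F is conservative. φ = 4*exp(-z) + 2*exp(-y)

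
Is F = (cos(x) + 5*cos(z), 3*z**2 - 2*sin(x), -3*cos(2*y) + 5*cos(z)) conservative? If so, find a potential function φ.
No, ∇×F = (-6*z + 6*sin(2*y), -5*sin(z), -2*cos(x)) ≠ 0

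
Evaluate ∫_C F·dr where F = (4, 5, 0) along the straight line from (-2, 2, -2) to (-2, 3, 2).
5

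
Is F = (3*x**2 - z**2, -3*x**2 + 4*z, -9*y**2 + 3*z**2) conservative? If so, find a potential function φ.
No, ∇×F = (-18*y - 4, -2*z, -6*x) ≠ 0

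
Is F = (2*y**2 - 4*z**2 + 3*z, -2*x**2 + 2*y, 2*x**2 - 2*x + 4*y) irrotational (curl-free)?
No, ∇×F = (4, -4*x - 8*z + 5, -4*x - 4*y)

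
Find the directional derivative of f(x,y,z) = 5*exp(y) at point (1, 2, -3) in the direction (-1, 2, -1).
5*sqrt(6)*exp(2)/3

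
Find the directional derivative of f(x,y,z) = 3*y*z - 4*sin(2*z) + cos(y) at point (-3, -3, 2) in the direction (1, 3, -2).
sqrt(14)*(16*cos(4) + 3*sin(3) + 36)/14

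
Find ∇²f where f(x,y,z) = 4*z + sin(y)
-sin(y)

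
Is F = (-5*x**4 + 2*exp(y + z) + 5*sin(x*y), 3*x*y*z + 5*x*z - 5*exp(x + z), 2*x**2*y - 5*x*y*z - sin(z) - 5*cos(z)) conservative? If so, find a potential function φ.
No, ∇×F = (2*x**2 - 3*x*y - 5*x*z - 5*x + 5*exp(x + z), -4*x*y + 5*y*z + 2*exp(y + z), -5*x*cos(x*y) + 3*y*z + 5*z - 5*exp(x + z) - 2*exp(y + z)) ≠ 0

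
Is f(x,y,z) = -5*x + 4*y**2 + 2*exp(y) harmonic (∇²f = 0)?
No, ∇²f = 2*exp(y) + 8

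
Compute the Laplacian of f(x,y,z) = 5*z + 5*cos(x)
-5*cos(x)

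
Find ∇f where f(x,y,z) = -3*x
(-3, 0, 0)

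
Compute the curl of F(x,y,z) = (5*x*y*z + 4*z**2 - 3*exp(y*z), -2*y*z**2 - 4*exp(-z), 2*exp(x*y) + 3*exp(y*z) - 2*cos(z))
(2*x*exp(x*y) + 4*y*z + 3*z*exp(y*z) - 4*exp(-z), 5*x*y - 2*y*exp(x*y) - 3*y*exp(y*z) + 8*z, z*(-5*x + 3*exp(y*z)))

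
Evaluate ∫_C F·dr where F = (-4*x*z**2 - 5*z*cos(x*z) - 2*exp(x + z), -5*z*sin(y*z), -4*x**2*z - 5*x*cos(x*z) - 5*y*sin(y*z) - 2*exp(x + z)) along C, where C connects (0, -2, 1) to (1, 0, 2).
-2*exp(3) - 3 - 5*sqrt(2)*sin(pi/4 + 2) + 2*E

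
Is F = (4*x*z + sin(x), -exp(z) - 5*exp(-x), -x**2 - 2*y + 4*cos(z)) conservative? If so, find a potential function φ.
No, ∇×F = (exp(z) - 2, 6*x, 5*exp(-x)) ≠ 0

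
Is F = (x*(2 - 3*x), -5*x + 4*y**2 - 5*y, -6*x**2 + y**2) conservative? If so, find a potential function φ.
No, ∇×F = (2*y, 12*x, -5) ≠ 0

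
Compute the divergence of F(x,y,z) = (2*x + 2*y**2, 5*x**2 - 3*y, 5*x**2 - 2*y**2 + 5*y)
-1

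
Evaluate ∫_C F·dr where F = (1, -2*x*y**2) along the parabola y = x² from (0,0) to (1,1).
3/7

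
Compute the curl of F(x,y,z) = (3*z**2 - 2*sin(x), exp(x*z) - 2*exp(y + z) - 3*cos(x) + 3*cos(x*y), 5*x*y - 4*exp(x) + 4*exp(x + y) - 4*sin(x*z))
(-x*exp(x*z) + 5*x + 4*exp(x + y) + 2*exp(y + z), -5*y + 4*z*cos(x*z) + 6*z + 4*exp(x) - 4*exp(x + y), -3*y*sin(x*y) + z*exp(x*z) + 3*sin(x))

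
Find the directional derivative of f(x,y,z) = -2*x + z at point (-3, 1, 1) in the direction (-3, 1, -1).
5*sqrt(11)/11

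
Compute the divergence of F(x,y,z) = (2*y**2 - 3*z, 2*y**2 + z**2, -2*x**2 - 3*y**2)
4*y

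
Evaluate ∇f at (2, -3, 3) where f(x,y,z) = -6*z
(0, 0, -6)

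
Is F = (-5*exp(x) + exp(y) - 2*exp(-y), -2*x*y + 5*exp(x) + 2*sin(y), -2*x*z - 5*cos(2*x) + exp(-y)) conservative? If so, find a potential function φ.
No, ∇×F = (-exp(-y), 2*z - 10*sin(2*x), -2*y + 5*exp(x) - exp(y) - 2*exp(-y)) ≠ 0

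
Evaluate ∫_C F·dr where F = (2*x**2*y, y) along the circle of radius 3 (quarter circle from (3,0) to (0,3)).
9/2 - 81*pi/8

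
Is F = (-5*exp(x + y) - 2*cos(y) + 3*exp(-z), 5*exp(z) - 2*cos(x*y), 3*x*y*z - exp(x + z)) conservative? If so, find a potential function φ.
No, ∇×F = (3*x*z - 5*exp(z), -3*y*z + exp(x + z) - 3*exp(-z), 2*y*sin(x*y) + 5*exp(x + y) - 2*sin(y)) ≠ 0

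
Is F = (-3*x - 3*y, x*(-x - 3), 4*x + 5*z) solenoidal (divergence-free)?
No, ∇·F = 2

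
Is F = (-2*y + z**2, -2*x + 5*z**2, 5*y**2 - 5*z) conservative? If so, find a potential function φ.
No, ∇×F = (10*y - 10*z, 2*z, 0) ≠ 0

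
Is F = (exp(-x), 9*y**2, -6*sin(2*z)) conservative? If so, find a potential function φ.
Yes, F is conservative. φ = 3*y**3 + 3*cos(2*z) - exp(-x)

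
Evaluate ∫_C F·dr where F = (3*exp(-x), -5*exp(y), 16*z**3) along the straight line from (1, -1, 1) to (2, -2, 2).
-8*exp(-2) + 8*exp(-1) + 60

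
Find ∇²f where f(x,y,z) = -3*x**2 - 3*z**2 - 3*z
-12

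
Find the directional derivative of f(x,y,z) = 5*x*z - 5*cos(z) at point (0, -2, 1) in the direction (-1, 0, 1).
5*sqrt(2)*(-1 + sin(1))/2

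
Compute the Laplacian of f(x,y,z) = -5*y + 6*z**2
12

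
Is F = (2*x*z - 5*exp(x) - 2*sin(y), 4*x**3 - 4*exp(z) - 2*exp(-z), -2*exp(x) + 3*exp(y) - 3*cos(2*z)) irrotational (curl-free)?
No, ∇×F = (3*exp(y) + 4*exp(z) - 2*exp(-z), 2*x + 2*exp(x), 12*x**2 + 2*cos(y))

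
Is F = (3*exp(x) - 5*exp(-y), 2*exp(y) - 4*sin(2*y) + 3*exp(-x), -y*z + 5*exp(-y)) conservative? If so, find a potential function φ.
No, ∇×F = (-z - 5*exp(-y), 0, -5*exp(-y) - 3*exp(-x)) ≠ 0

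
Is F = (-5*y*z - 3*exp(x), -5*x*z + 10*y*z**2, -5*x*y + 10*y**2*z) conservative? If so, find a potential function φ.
Yes, F is conservative. φ = -5*x*y*z + 5*y**2*z**2 - 3*exp(x)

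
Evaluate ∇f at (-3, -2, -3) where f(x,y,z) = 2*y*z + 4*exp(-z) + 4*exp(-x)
(-4*exp(3), -6, -4*exp(3) - 4)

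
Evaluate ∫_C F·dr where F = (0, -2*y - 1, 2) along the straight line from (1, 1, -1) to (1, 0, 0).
4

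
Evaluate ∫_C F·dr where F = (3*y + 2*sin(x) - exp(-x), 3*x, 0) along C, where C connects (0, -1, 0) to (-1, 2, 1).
-5 - 2*cos(1) + E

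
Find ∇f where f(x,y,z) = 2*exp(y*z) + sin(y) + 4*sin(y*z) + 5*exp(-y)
(0, 2*z*exp(y*z) + 4*z*cos(y*z) + cos(y) - 5*exp(-y), 2*y*(exp(y*z) + 2*cos(y*z)))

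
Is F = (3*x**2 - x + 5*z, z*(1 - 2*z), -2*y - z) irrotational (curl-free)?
No, ∇×F = (4*z - 3, 5, 0)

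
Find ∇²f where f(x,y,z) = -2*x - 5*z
0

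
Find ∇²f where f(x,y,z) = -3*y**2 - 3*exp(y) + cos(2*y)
-3*exp(y) + 8*sin(y)**2 - 10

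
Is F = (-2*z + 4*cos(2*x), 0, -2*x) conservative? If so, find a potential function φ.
Yes, F is conservative. φ = -2*x*z + 2*sin(2*x)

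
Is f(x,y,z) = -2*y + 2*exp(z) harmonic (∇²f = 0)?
No, ∇²f = 2*exp(z)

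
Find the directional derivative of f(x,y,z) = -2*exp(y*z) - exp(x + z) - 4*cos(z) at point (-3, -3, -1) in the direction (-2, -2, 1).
(-4*exp(4)*sin(1) + 1 + 2*exp(7))*exp(-4)/3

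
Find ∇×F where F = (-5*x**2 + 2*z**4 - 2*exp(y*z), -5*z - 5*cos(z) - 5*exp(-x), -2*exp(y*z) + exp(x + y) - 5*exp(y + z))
(-2*z*exp(y*z) + exp(x + y) - 5*exp(y + z) - 5*sin(z) + 5, -2*y*exp(y*z) + 8*z**3 - exp(x + y), 2*z*exp(y*z) + 5*exp(-x))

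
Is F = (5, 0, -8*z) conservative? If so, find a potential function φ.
Yes, F is conservative. φ = 5*x - 4*z**2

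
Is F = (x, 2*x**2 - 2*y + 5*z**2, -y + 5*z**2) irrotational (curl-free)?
No, ∇×F = (-10*z - 1, 0, 4*x)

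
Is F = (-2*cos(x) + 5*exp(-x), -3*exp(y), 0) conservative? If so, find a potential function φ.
Yes, F is conservative. φ = -3*exp(y) - 2*sin(x) - 5*exp(-x)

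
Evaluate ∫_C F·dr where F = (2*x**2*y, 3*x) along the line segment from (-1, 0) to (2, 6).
36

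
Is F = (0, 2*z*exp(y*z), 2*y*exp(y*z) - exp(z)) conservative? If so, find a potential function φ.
Yes, F is conservative. φ = -exp(z) + 2*exp(y*z)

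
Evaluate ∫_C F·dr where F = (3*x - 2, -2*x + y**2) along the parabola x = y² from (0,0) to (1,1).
-5/6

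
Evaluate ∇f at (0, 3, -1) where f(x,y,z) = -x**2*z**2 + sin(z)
(0, 0, cos(1))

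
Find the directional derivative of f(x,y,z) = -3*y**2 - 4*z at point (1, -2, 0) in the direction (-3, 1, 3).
0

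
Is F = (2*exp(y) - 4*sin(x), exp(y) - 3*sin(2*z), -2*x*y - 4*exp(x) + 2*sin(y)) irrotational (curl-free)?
No, ∇×F = (-2*x + 2*cos(y) + 6*cos(2*z), 2*y + 4*exp(x), -2*exp(y))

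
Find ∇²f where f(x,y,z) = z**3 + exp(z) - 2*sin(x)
6*z + exp(z) + 2*sin(x)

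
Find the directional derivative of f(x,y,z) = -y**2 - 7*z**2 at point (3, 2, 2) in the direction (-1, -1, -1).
32*sqrt(3)/3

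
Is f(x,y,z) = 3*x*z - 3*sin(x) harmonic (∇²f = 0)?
No, ∇²f = 3*sin(x)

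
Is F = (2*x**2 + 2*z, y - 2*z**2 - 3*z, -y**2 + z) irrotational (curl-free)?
No, ∇×F = (-2*y + 4*z + 3, 2, 0)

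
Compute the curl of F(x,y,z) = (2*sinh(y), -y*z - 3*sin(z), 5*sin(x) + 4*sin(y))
(y + 4*cos(y) + 3*cos(z), -5*cos(x), -2*cosh(y))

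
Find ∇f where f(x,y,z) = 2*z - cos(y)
(0, sin(y), 2)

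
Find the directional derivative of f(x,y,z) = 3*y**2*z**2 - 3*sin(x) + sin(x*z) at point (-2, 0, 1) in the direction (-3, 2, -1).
4*sqrt(14)*cos(2)/7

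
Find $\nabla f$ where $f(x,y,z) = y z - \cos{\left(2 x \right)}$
(2*sin(2*x), z, y)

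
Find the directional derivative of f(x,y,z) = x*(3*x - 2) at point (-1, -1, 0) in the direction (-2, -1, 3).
8*sqrt(14)/7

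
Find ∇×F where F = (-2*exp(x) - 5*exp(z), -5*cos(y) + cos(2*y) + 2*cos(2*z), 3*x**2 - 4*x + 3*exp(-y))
(4*sin(2*z) - 3*exp(-y), -6*x - 5*exp(z) + 4, 0)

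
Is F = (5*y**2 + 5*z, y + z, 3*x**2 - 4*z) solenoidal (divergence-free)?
No, ∇·F = -3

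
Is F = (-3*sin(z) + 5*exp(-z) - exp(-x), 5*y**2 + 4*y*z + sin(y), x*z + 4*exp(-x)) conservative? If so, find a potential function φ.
No, ∇×F = (-4*y, -z - 3*cos(z) - 5*exp(-z) + 4*exp(-x), 0) ≠ 0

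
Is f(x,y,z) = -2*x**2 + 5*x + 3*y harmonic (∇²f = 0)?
No, ∇²f = -4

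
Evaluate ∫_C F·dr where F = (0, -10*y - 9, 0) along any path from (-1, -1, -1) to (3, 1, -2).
-18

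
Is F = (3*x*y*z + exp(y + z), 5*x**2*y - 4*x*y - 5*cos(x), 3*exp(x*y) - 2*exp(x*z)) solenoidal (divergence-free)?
No, ∇·F = 5*x**2 - 2*x*exp(x*z) - 4*x + 3*y*z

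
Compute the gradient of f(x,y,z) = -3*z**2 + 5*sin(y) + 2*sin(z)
(0, 5*cos(y), -6*z + 2*cos(z))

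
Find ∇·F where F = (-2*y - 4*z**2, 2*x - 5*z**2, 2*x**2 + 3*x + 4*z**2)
8*z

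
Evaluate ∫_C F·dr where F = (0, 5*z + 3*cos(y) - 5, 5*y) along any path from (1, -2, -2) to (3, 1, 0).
-35 + 3*sin(1) + 3*sin(2)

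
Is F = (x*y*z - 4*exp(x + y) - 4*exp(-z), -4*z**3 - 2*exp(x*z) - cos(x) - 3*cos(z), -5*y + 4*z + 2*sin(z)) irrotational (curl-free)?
No, ∇×F = (2*x*exp(x*z) + 12*z**2 - 3*sin(z) - 5, x*y + 4*exp(-z), -x*z - 2*z*exp(x*z) + 4*exp(x + y) + sin(x))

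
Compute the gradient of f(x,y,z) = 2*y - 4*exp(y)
(0, 2 - 4*exp(y), 0)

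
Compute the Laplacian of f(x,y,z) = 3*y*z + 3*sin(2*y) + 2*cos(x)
-12*sin(2*y) - 2*cos(x)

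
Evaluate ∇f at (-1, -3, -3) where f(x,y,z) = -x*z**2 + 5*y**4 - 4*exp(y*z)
(-9, -540 + 12*exp(9), -6 + 12*exp(9))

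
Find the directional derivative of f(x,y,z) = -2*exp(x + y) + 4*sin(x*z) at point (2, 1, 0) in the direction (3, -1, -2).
2*sqrt(14)*(-exp(3) - 4)/7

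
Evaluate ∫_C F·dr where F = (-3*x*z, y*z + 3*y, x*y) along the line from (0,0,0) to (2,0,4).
-16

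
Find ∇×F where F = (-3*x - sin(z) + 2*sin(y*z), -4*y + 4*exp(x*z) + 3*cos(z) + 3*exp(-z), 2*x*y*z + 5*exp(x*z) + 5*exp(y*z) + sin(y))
(2*x*z - 4*x*exp(x*z) + 5*z*exp(y*z) + 3*sin(z) + cos(y) + 3*exp(-z), -2*y*z + 2*y*cos(y*z) - 5*z*exp(x*z) - cos(z), 2*z*(2*exp(x*z) - cos(y*z)))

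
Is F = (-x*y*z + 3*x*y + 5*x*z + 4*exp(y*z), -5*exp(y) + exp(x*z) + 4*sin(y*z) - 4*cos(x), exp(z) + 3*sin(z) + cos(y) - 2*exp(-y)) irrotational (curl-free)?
No, ∇×F = (-x*exp(x*z) - 4*y*cos(y*z) - sin(y) + 2*exp(-y), -x*y + 5*x + 4*y*exp(y*z), x*z - 3*x + z*exp(x*z) - 4*z*exp(y*z) + 4*sin(x))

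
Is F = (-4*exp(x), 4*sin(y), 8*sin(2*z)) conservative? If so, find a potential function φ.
Yes, F is conservative. φ = -4*exp(x) - 4*cos(y) - 4*cos(2*z)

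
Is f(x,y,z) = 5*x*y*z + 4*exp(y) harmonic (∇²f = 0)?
No, ∇²f = 4*exp(y)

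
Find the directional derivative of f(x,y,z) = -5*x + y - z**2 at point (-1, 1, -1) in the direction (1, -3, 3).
-2*sqrt(19)/19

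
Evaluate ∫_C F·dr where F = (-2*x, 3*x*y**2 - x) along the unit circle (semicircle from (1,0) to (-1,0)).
-pi/8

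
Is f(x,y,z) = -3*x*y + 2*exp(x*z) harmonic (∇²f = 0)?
No, ∇²f = 2*(x**2 + z**2)*exp(x*z)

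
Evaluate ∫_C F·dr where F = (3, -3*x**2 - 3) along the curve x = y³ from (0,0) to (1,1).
-3/7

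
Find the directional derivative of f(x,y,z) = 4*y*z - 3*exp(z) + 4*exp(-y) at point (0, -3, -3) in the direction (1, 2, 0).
8*sqrt(5)*(-exp(3) - 3)/5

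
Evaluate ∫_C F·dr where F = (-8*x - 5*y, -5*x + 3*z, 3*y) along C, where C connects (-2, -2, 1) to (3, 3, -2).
-57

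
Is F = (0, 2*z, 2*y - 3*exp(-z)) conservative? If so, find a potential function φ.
Yes, F is conservative. φ = 2*y*z + 3*exp(-z)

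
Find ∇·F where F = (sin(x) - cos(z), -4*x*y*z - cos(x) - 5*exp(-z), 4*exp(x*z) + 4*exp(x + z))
-4*x*z + 4*x*exp(x*z) + 4*exp(x + z) + cos(x)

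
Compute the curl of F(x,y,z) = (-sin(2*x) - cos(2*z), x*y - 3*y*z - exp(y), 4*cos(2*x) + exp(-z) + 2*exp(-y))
(3*y - 2*exp(-y), 8*sin(2*x) + 2*sin(2*z), y)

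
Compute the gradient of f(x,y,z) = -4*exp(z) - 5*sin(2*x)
(-10*cos(2*x), 0, -4*exp(z))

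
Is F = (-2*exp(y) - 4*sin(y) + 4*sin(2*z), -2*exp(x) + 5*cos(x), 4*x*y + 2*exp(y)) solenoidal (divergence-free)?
Yes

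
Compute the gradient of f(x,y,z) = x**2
(2*x, 0, 0)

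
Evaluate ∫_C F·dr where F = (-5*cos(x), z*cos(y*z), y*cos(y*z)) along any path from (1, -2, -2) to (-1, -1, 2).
-sin(2) - sin(4) + 10*sin(1)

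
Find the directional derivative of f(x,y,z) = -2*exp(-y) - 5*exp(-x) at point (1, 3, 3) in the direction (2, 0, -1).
2*sqrt(5)*exp(-1)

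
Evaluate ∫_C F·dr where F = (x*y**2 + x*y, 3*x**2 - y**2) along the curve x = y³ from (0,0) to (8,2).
4264/21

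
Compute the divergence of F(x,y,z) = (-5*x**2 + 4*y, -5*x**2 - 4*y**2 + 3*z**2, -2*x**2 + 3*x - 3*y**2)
-10*x - 8*y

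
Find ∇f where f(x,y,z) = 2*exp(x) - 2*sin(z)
(2*exp(x), 0, -2*cos(z))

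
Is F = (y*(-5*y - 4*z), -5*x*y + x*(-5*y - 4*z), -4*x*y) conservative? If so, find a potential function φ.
Yes, F is conservative. φ = x*y*(-5*y - 4*z)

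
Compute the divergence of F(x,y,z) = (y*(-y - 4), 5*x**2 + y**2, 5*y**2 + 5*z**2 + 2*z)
2*y + 10*z + 2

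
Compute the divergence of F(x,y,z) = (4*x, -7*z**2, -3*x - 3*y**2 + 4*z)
8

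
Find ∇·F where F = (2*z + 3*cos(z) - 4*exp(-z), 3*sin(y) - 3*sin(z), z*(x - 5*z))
x - 10*z + 3*cos(y)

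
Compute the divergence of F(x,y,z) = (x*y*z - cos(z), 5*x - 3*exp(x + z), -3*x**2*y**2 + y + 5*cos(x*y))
y*z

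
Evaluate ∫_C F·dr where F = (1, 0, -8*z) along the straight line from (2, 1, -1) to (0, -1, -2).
-14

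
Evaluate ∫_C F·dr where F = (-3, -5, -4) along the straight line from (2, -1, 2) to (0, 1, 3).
-8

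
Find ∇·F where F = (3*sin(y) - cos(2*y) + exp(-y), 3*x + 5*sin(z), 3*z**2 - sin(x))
6*z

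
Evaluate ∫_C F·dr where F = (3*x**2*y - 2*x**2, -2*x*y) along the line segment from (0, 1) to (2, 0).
-8/3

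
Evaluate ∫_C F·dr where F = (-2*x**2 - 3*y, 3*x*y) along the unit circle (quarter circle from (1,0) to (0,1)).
5/3 + 3*pi/4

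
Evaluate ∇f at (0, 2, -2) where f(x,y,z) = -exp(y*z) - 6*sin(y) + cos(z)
(0, 2*exp(-4) - 6*cos(2), -2*exp(-4) + sin(2))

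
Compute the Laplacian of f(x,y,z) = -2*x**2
-4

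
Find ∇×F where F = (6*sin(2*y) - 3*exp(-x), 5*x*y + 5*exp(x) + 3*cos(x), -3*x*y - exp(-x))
(-3*x, 3*y - exp(-x), 5*y + 5*exp(x) - 3*sin(x) - 12*cos(2*y))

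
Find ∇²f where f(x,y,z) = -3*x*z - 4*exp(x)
-4*exp(x)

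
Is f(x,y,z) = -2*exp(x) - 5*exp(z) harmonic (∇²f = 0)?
No, ∇²f = -2*exp(x) - 5*exp(z)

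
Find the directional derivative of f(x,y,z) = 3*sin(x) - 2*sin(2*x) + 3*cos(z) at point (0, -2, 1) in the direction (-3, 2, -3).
3*sqrt(22)*(1 + 3*sin(1))/22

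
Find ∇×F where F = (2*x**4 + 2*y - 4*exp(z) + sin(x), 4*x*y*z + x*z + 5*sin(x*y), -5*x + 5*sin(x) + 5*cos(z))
(x*(-4*y - 1), -4*exp(z) - 5*cos(x) + 5, 4*y*z + 5*y*cos(x*y) + z - 2)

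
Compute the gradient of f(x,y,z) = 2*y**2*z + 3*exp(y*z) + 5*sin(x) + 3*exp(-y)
(5*cos(x), 4*y*z + 3*z*exp(y*z) - 3*exp(-y), y*(2*y + 3*exp(y*z)))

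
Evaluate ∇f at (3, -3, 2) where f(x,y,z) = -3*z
(0, 0, -3)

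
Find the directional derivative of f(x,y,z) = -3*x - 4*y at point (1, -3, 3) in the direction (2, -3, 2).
6*sqrt(17)/17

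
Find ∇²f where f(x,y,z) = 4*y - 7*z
0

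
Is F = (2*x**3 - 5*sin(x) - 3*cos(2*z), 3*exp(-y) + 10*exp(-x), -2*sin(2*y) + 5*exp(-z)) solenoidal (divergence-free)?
No, ∇·F = 6*x**2 - 5*cos(x) - 5*exp(-z) - 3*exp(-y)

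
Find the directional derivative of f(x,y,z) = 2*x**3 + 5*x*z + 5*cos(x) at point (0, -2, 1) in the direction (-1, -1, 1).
-5*sqrt(3)/3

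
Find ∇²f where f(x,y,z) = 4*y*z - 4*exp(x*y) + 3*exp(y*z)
-4*x**2*exp(x*y) - 4*y**2*exp(x*y) + 3*y**2*exp(y*z) + 3*z**2*exp(y*z)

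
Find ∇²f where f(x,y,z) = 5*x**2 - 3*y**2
4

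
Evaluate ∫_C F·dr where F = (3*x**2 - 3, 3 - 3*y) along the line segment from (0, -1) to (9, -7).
612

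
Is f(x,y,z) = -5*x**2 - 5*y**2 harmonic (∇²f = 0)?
No, ∇²f = -20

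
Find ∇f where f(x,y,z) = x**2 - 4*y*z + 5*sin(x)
(2*x + 5*cos(x), -4*z, -4*y)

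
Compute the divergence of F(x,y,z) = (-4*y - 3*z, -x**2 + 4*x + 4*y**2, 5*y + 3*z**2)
8*y + 6*z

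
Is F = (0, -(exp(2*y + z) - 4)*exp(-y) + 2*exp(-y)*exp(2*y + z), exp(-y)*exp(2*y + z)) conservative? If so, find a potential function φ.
Yes, F is conservative. φ = (exp(2*y + z) - 4)*exp(-y)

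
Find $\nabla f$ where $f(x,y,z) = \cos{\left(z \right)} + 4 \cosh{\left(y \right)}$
(0, 4*sinh(y), -sin(z))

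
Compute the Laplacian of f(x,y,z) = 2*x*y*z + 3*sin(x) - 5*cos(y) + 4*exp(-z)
-3*sin(x) + 5*cos(y) + 4*exp(-z)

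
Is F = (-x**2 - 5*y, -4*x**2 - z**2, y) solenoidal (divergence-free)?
No, ∇·F = -2*x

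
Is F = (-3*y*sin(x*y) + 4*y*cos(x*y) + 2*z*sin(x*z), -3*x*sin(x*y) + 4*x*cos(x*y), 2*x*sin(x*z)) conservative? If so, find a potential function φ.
Yes, F is conservative. φ = 4*sin(x*y) + 3*cos(x*y) - 2*cos(x*z)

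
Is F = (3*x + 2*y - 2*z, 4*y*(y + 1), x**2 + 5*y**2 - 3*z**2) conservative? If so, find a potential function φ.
No, ∇×F = (10*y, -2*x - 2, -2) ≠ 0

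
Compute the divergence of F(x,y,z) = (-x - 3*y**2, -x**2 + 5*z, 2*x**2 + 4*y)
-1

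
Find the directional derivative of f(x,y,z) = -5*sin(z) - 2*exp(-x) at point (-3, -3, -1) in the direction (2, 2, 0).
sqrt(2)*exp(3)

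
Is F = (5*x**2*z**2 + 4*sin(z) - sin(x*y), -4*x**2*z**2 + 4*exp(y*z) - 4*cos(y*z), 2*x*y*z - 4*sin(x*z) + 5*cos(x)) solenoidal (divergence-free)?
No, ∇·F = 2*x*y + 10*x*z**2 - 4*x*cos(x*z) - y*cos(x*y) + 4*z*exp(y*z) + 4*z*sin(y*z)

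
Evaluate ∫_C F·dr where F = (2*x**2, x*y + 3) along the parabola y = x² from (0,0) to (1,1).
61/15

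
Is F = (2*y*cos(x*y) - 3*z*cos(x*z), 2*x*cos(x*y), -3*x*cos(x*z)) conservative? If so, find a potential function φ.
Yes, F is conservative. φ = 2*sin(x*y) - 3*sin(x*z)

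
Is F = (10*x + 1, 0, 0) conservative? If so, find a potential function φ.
Yes, F is conservative. φ = x*(5*x + 1)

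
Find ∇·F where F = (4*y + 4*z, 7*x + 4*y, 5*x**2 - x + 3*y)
4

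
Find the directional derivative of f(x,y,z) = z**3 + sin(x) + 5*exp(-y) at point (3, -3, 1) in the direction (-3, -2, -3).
sqrt(22)*(-9 - 3*cos(3) + 10*exp(3))/22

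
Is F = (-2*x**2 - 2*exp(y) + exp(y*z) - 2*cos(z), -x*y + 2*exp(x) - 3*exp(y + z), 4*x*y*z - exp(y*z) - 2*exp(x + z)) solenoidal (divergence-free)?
No, ∇·F = 4*x*y - 5*x - y*exp(y*z) - 2*exp(x + z) - 3*exp(y + z)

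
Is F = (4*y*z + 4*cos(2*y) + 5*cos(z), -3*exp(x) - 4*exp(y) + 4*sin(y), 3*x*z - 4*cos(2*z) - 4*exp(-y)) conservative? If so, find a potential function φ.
No, ∇×F = (4*exp(-y), 4*y - 3*z - 5*sin(z), -4*z - 3*exp(x) + 8*sin(2*y)) ≠ 0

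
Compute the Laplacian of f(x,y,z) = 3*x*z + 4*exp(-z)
4*exp(-z)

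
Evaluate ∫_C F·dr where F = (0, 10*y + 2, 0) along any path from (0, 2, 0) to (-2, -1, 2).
-21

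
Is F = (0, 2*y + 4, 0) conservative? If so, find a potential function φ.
Yes, F is conservative. φ = y*(y + 4)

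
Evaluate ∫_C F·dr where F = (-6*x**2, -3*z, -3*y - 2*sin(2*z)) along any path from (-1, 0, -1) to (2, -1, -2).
-24 + cos(4) - cos(2)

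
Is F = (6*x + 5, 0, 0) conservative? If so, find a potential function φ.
Yes, F is conservative. φ = x*(3*x + 5)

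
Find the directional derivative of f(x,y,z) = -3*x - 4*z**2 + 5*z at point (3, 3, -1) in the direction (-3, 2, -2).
-sqrt(17)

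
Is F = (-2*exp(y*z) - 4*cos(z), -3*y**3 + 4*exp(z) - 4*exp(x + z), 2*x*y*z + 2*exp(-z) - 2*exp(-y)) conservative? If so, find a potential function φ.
No, ∇×F = (2*x*z - 4*exp(z) + 4*exp(x + z) + 2*exp(-y), -2*y*z - 2*y*exp(y*z) + 4*sin(z), 2*z*exp(y*z) - 4*exp(x + z)) ≠ 0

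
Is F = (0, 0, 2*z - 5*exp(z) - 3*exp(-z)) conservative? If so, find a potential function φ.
Yes, F is conservative. φ = z**2 - 5*exp(z) + 3*exp(-z)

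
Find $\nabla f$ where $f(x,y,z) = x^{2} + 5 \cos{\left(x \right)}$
(2*x - 5*sin(x), 0, 0)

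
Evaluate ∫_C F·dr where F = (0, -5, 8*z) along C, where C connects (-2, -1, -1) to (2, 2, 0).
-19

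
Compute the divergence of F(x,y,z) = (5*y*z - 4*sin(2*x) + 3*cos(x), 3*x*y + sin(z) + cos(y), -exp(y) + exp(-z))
3*x - 3*sin(x) - sin(y) - 8*cos(2*x) - exp(-z)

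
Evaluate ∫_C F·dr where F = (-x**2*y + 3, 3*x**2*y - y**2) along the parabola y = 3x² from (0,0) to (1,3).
12/5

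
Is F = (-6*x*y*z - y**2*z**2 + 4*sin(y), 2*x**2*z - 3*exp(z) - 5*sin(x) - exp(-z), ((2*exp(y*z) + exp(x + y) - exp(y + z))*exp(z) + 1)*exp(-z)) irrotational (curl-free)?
No, ∇×F = (((-2*x**2 + 2*z*exp(y*z) + 3*exp(z) + exp(x + y) - exp(y + z))*exp(z) - 1)*exp(-z), -6*x*y - 2*y**2*z - exp(x + y), 10*x*z + 2*y*z**2 - 5*cos(x) - 4*cos(y))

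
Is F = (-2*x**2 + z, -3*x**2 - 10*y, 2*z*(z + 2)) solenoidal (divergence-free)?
No, ∇·F = -4*x + 4*z - 6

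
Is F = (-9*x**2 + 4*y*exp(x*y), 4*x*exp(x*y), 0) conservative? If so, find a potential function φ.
Yes, F is conservative. φ = -3*x**3 + 4*exp(x*y)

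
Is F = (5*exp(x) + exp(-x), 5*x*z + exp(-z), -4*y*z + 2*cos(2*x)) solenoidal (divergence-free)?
No, ∇·F = -4*y + 5*exp(x) - exp(-x)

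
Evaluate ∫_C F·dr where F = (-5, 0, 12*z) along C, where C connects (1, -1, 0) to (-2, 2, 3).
69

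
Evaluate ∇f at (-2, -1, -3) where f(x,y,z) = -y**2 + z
(0, 2, 1)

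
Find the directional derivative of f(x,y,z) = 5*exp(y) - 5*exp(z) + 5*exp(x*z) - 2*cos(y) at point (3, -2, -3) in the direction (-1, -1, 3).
sqrt(11)*(-15*exp(6) - 5*exp(7) + 60 + 2*exp(9)*sin(2))*exp(-9)/11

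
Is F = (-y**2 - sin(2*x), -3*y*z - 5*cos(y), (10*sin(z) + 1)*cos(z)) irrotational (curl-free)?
No, ∇×F = (3*y, 0, 2*y)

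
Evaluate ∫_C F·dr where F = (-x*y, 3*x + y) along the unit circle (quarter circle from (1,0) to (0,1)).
5/6 + 3*pi/4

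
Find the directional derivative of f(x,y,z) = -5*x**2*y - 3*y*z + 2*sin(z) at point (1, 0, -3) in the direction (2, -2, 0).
-2*sqrt(2)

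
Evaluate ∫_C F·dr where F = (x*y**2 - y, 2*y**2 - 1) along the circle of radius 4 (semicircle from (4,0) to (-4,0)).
8*pi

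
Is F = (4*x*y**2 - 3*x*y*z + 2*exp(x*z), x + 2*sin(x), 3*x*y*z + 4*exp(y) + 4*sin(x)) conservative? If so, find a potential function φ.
No, ∇×F = (3*x*z + 4*exp(y), -3*x*y + 2*x*exp(x*z) - 3*y*z - 4*cos(x), -8*x*y + 3*x*z + 2*cos(x) + 1) ≠ 0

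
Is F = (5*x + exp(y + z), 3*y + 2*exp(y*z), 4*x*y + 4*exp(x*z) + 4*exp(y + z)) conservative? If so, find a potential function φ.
No, ∇×F = (4*x - 2*y*exp(y*z) + 4*exp(y + z), -4*y - 4*z*exp(x*z) + exp(y + z), -exp(y + z)) ≠ 0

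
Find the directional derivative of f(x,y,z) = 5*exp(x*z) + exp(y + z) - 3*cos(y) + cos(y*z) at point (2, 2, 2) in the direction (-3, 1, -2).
sqrt(14)*(-51*exp(4) + 2*sin(4) + 3*sin(2))/14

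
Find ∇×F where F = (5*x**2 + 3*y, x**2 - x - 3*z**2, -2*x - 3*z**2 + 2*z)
(6*z, 2, 2*x - 4)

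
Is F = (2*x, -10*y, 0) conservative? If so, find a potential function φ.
Yes, F is conservative. φ = x**2 - 5*y**2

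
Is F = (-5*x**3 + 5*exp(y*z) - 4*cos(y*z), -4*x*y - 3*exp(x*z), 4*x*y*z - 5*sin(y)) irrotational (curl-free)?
No, ∇×F = (4*x*z + 3*x*exp(x*z) - 5*cos(y), y*(-4*z + 5*exp(y*z) + 4*sin(y*z)), -4*y - 3*z*exp(x*z) - 5*z*exp(y*z) - 4*z*sin(y*z))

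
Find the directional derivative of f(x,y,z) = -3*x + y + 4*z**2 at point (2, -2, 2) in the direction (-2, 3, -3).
-39*sqrt(22)/22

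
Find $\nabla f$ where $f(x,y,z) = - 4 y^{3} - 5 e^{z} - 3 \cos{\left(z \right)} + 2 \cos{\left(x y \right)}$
(-2*y*sin(x*y), -2*x*sin(x*y) - 12*y**2, -5*exp(z) + 3*sin(z))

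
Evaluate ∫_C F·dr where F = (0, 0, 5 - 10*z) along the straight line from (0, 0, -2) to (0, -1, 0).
30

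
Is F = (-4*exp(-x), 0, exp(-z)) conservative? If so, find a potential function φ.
Yes, F is conservative. φ = -exp(-z) + 4*exp(-x)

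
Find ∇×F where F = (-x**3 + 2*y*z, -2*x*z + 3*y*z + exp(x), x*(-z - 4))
(2*x - 3*y, 2*y + z + 4, -4*z + exp(x))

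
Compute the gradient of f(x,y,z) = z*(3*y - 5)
(0, 3*z, 3*y - 5)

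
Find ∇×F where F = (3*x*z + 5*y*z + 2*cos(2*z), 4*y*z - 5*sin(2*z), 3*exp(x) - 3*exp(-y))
(-4*y + 10*cos(2*z) + 3*exp(-y), 3*x + 5*y - 3*exp(x) - 4*sin(2*z), -5*z)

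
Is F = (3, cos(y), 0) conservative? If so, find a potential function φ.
Yes, F is conservative. φ = 3*x + sin(y)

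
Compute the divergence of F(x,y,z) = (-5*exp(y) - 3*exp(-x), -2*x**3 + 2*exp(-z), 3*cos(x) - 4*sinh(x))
3*exp(-x)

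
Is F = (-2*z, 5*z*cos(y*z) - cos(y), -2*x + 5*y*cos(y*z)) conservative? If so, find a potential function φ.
Yes, F is conservative. φ = -2*x*z - sin(y) + 5*sin(y*z)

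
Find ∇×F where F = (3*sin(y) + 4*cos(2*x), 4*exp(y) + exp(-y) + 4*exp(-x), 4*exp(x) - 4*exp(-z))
(0, -4*exp(x), -3*cos(y) - 4*exp(-x))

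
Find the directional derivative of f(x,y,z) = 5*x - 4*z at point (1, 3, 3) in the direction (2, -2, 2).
sqrt(3)/3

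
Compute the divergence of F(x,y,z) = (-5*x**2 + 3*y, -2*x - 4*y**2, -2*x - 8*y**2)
-10*x - 8*y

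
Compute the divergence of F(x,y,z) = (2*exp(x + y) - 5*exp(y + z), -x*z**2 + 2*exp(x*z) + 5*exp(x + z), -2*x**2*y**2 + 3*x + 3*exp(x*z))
3*x*exp(x*z) + 2*exp(x + y)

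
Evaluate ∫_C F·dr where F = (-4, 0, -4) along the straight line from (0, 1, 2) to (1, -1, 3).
-8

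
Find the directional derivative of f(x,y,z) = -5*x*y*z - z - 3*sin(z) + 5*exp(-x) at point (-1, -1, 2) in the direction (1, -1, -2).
sqrt(6)*(-5*E/6 + cos(2) + 2)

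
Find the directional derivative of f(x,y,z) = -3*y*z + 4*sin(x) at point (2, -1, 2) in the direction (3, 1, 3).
3*sqrt(19)*(4*cos(2) + 1)/19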